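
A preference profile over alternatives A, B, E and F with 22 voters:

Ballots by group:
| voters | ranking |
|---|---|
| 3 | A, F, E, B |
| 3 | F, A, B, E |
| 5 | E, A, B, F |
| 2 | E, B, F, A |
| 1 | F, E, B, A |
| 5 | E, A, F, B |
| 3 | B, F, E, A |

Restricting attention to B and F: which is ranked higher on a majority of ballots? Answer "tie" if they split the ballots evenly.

F

Ballots ranking B above F: 5 + 2 + 3 = 10.
Ballots ranking F above B: 22 − 10 = 12.
F wins the head-to-head 12–10.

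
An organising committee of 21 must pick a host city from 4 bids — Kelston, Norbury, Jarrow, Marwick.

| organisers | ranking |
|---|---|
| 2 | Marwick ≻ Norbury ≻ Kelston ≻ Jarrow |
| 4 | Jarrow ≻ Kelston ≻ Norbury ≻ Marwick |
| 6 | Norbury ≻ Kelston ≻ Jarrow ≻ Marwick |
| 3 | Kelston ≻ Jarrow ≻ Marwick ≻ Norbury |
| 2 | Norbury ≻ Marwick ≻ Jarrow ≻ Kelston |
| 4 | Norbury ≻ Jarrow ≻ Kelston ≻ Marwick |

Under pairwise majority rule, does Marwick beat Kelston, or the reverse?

Kelston

Ballots ranking Marwick above Kelston: 2 + 2 = 4.
Ballots ranking Kelston above Marwick: 21 − 4 = 17.
Kelston wins the head-to-head 17–4.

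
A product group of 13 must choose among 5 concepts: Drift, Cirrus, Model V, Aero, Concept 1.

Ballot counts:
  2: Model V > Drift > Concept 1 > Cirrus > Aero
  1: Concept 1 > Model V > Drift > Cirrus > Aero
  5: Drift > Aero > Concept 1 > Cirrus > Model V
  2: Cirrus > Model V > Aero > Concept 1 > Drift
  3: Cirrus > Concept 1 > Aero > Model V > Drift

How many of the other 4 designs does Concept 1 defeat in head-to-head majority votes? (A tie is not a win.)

2

Concept 1 against each rival (13 engineers):
Concept 1 vs Drift: Drift, 7–6.
Concept 1 vs Cirrus: Concept 1 wins 8–5.
Concept 1 vs Model V: Concept 1 wins 9–4.
Concept 1–Aero: Aero 7–6.
Concept 1 beats Cirrus, Model V; loses to Drift, Aero — 2 pairwise wins.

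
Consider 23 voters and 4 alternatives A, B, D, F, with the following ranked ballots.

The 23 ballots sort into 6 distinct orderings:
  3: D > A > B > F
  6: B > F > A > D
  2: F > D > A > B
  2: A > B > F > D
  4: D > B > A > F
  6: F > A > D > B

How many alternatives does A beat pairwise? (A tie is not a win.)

2

A against each rival (23 voters):
A vs B: 13 to 10, A.
A vs D: A, 14–9.
A vs F: A is ranked higher on 3+2+4 = 9 ballots, F on 14. F wins 14–9.
A beats B, D; loses to F — 2 pairwise wins.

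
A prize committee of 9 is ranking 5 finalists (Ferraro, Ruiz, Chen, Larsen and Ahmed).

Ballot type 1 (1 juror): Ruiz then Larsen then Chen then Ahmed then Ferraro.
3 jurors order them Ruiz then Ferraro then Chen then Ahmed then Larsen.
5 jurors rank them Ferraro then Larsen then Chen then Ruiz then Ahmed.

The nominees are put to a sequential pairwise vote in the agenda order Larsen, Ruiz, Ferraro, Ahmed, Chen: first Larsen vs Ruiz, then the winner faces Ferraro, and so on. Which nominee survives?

Round 1: Larsen vs Ruiz — 5–4, Larsen advances.
Round 2: Larsen vs Ferraro — 1–8, Ferraro advances.
Round 3: Ferraro vs Ahmed — 8–1, Ferraro advances.
Round 4: Ferraro vs Chen — 8–1, Ferraro advances.
The agenda winner is Ferraro.

Ferraro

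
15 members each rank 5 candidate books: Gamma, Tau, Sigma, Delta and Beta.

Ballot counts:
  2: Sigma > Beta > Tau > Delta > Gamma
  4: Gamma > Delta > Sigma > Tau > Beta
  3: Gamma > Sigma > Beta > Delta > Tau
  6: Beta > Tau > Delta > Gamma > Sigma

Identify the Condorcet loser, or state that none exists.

none

Pairwise majorities:
Gamma vs Tau: Tau wins 8–7.
Gamma–Sigma: Gamma 13–2.
Gamma vs Delta: Gamma preferred on 4+3 = 7 ballots; Delta wins 8–7.
Gamma vs Beta: Gamma is ranked higher on 4+3 = 7 ballots, Beta on 8. Beta wins 8–7.
Tau–Sigma: Sigma 9–6.
Tau vs Delta: 2+6 = 8 for Tau, 7 for Delta — Tau by 8–7.
Tau–Beta: Beta 11–4.
Sigma vs Delta: 2+3 = 5 for Sigma, 10 for Delta — Delta by 10–5.
Sigma–Beta: Sigma 9–6.
Delta vs Beta: Beta, 11–4.
Every book wins at least one matchup (Gamma beats Sigma; Tau beats Gamma; Sigma beats Tau; Delta beats Gamma; Beta beats Gamma), so there is no Condorcet loser.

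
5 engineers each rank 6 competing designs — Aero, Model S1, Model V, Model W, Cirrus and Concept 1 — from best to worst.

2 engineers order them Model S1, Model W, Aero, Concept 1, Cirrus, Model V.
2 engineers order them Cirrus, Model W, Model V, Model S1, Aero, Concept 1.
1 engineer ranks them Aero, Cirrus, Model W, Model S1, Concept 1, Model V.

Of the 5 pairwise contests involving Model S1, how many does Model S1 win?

3

Model S1 against each rival (5 engineers):
Model S1 vs Aero: Model S1 wins 4–1.
Model S1–Model V: Model S1 3–2.
Model S1 vs Model W: Model S1 preferred on 2 ballots; Model W wins 3–2.
Model S1 vs Cirrus: Cirrus, 3–2.
Model S1 vs Concept 1: 5 to 0, Model S1.
Model S1 beats Aero, Model V, Concept 1; loses to Model W, Cirrus — 3 pairwise wins.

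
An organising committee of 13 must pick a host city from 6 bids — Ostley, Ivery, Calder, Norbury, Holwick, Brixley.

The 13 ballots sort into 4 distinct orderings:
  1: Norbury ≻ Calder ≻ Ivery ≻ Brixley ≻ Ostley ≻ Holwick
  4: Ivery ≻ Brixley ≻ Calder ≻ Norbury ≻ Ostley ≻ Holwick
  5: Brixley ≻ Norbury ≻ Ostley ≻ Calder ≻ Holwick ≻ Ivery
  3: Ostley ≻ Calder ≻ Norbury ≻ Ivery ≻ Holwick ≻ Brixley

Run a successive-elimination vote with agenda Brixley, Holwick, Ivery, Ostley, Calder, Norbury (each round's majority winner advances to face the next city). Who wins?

Round 1: Brixley vs Holwick — 10–3, Brixley advances.
Round 2: Brixley vs Ivery — 5–8, Ivery advances.
Round 3: Ivery vs Ostley — 5–8, Ostley advances.
Round 4: Ostley vs Calder — 8–5, Ostley advances.
Round 5: Ostley vs Norbury — 3–10, Norbury advances.
Norbury survives the agenda.

Norbury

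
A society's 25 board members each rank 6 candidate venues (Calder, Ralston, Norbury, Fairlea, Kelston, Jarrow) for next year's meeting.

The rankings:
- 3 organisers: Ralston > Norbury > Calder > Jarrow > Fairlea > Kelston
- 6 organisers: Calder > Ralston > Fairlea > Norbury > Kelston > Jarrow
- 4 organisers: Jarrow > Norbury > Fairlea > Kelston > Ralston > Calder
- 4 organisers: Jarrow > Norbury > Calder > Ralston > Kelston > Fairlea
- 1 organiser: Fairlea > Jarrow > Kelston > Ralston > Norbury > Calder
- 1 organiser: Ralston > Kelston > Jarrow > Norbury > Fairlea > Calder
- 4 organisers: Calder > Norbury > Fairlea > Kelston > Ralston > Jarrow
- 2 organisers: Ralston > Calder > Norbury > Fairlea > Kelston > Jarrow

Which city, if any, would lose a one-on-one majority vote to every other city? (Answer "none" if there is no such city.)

Jarrow

Head-to-head results (25 organisers):
Calder vs Ralston: Calder preferred on 6+4+4 = 14 ballots; Calder wins 14–11.
Calder vs Norbury: Norbury wins 13–12.
Calder vs Fairlea: Calder, 19–6.
Calder vs Kelston: 19 to 6, Calder.
Calder vs Jarrow: 15 to 10, Calder.
Ralston vs Norbury: Ralston wins 13–12.
Ralston vs Fairlea: Ralston wins 16–9.
Ralston vs Kelston: 16 to 9, Ralston.
Ralston vs Jarrow: Ralston, 16–9.
Norbury vs Fairlea: Norbury wins 18–7.
Norbury vs Kelston: Norbury wins 23–2.
Norbury vs Jarrow: Norbury is ranked higher on 3+6+4+2 = 15 ballots, Jarrow on 10. Norbury wins 15–10.
Fairlea vs Kelston: Fairlea, 20–5.
Fairlea–Jarrow: Fairlea 13–12.
Kelston vs Jarrow: 6+1+4+2 = 13 for Kelston, 12 for Jarrow — Kelston by 13–12.
Jarrow loses to every other city — it is the Condorcet loser.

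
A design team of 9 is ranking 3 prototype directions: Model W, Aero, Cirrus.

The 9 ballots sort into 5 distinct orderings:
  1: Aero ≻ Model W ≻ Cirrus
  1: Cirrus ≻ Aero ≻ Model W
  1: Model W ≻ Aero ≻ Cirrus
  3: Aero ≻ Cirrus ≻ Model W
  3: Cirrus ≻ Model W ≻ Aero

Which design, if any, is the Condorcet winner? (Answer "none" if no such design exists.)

Aero

Head-to-head results (9 engineers):
Model W vs Aero: 1+3 = 4 for Model W, 5 for Aero — Aero by 5–4.
Model W vs Cirrus: 1+1 = 2 for Model W, 7 for Cirrus — Cirrus by 7–2.
Aero vs Cirrus: Aero is ranked higher on 1+1+3 = 5 ballots, Cirrus on 4. Aero wins 5–4.
Aero beats each of Model W, Cirrus — Aero is the Condorcet winner.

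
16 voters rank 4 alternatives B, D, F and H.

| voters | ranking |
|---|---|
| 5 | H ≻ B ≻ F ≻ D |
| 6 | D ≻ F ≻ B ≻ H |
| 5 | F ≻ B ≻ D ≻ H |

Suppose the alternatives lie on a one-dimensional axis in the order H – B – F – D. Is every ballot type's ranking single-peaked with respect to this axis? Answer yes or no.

yes

Axis positions: H=1, B=2, F=3, D=4.
Ballot type 1 (peak H at position 1): ranking walks positions 1-2-3-4, expanding outward from the peak — single-peaked.
Ballot type 2 (peak D at position 4): ranking walks positions 4-3-2-1, expanding outward from the peak — single-peaked.
Ballot type 3 (peak F at position 3): ranking walks positions 3-2-4-1, expanding outward from the peak — single-peaked.
Every ranking is single-peaked on this axis.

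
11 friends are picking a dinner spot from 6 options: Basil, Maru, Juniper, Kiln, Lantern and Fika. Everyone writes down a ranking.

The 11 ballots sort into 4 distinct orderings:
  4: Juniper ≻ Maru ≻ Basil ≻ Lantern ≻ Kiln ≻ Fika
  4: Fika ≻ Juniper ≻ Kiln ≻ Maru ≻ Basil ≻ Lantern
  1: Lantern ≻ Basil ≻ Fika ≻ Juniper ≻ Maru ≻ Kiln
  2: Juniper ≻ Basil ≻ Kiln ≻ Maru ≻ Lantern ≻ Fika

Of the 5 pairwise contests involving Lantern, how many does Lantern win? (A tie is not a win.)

1

Lantern against each rival (11 friends):
Lantern–Basil: Basil 10–1.
Lantern vs Maru: Maru wins 10–1.
Lantern vs Juniper: 1 to 10, Juniper.
Lantern vs Kiln: Lantern is ranked higher on 4+1 = 5 ballots, Kiln on 6. Kiln wins 6–5.
Lantern vs Fika: Lantern preferred on 4+1+2 = 7 ballots; Lantern wins 7–4.
Lantern beats Fika; loses to Basil, Maru, Juniper, Kiln — 1 pairwise win.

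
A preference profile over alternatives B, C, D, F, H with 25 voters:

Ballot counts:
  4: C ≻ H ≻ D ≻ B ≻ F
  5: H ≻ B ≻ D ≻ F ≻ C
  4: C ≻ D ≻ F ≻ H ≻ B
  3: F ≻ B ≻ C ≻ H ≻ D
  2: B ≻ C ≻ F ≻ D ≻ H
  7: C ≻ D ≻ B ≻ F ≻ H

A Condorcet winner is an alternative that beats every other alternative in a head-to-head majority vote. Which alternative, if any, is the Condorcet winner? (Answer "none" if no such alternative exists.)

Head-to-head results (25 voters):
B vs C: C wins 15–10.
B vs D: D wins 15–10.
B–F: B 18–7.
B–H: H 13–12.
C vs D: C wins 20–5.
C vs F: C wins 17–8.
C vs H: C, 20–5.
D vs F: D wins 20–5.
D vs H: D, 13–12.
F–H: F 16–9.
C defeats every rival head-to-head and is the Condorcet winner.

C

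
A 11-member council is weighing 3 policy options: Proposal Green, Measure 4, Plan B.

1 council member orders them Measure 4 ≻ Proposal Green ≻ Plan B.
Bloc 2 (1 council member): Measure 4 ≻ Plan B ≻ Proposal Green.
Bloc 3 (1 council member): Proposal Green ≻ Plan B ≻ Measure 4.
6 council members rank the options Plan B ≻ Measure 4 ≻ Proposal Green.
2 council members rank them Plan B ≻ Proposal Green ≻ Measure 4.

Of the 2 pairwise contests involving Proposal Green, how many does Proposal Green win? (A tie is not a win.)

0

Proposal Green against each rival (11 council members):
Proposal Green–Measure 4: Measure 4 8–3.
Proposal Green vs Plan B: Plan B, 9–2.
Proposal Green beats no one; loses to Measure 4, Plan B — 0 pairwise wins.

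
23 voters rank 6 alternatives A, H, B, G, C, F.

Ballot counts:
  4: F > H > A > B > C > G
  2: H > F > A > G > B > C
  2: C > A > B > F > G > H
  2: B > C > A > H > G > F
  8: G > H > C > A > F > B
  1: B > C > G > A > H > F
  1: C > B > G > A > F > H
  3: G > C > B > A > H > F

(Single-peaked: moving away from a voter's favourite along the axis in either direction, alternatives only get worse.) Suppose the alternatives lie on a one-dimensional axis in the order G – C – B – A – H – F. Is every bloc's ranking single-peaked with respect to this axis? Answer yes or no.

Axis positions: G=1, C=2, B=3, A=4, H=5, F=6.
Bloc 1 (peak F at position 6): ranking walks positions 6-5-4-3-2-1, expanding outward from the peak — single-peaked.
Bloc 2: ranking walks positions 5-6-4-1-3-2; G is ranked above B even though B lies between G and the peak H on the axis — preferences dip and rise again. Not single-peaked.
Bloc 3: ranking walks positions 2-4-3-6-1-5; A is ranked above B even though B lies between A and the peak C on the axis — preferences dip and rise again. Not single-peaked.
Bloc 4 (peak B at position 3): ranking walks positions 3-2-4-5-1-6, expanding outward from the peak — single-peaked.
Bloc 5: ranking walks positions 1-5-2-4-6-3; H is ranked above C even though C lies between H and the peak G on the axis — preferences dip and rise again. Not single-peaked.
Bloc 6 (peak B at position 3): ranking walks positions 3-2-1-4-5-6, expanding outward from the peak — single-peaked.
Bloc 7: ranking walks positions 2-3-1-4-6-5; F is ranked above H even though H lies between F and the peak C on the axis — preferences dip and rise again. Not single-peaked.
Bloc 8 (peak G at position 1): ranking walks positions 1-2-3-4-5-6, expanding outward from the peak — single-peaked.
Bloc 2 violates single-peakedness, so the profile is not single-peaked on this axis.

no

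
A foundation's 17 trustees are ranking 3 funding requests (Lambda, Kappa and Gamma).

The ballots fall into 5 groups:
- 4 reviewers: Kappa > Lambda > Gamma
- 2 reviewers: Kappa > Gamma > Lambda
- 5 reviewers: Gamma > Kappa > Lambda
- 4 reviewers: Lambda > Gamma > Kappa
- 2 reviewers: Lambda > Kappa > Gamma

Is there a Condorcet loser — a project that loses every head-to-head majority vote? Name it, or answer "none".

none

Pairwise majorities:
Lambda vs Kappa: Kappa, 11–6.
Lambda vs Gamma: Lambda, 10–7.
Kappa vs Gamma: Kappa preferred on 4+2+2 = 8 ballots; Gamma wins 9–8.
No project is winless: Lambda beats Gamma; Kappa beats Lambda; Gamma beats Kappa. There is no Condorcet loser.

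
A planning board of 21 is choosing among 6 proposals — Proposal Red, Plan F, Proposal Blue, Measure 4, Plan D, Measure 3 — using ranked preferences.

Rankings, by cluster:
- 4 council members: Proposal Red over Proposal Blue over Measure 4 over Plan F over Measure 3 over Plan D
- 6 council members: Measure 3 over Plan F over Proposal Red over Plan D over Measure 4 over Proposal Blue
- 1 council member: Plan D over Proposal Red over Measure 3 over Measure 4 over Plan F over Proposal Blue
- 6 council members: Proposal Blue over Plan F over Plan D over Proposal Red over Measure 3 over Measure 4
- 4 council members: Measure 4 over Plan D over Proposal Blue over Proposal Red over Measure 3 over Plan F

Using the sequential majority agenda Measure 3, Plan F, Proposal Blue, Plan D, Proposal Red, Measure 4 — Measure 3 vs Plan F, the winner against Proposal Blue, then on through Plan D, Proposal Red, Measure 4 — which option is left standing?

Plan D

Round 1: Measure 3 vs Plan F — 11–10, Measure 3 advances.
Round 2: Measure 3 vs Proposal Blue — 7–14, Proposal Blue advances.
Round 3: Proposal Blue vs Plan D — 10–11, Plan D advances.
Round 4: Plan D vs Proposal Red — 11–10, Plan D advances.
Round 5: Plan D vs Measure 4 — 13–8, Plan D advances.
Plan D survives the agenda.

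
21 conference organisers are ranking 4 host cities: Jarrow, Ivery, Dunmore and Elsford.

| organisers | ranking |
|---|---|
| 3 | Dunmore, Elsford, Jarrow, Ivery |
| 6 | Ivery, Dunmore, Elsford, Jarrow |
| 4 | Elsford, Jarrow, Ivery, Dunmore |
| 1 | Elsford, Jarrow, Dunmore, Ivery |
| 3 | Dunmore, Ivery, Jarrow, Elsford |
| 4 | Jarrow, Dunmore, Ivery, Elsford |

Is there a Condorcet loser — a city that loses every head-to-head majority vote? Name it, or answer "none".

Pairwise majorities:
Jarrow–Ivery: Jarrow 12–9.
Jarrow vs Dunmore: Dunmore, 12–9.
Jarrow vs Elsford: Jarrow is ranked higher on 3+4 = 7 ballots, Elsford on 14. Elsford wins 14–7.
Ivery vs Dunmore: Dunmore wins 11–10.
Ivery vs Elsford: Ivery wins 13–8.
Dunmore–Elsford: Dunmore 16–5.
Each city has at least one pairwise win (Jarrow beats Ivery; Ivery beats Elsford; Dunmore beats Jarrow; Elsford beats Jarrow) — no Condorcet loser.

none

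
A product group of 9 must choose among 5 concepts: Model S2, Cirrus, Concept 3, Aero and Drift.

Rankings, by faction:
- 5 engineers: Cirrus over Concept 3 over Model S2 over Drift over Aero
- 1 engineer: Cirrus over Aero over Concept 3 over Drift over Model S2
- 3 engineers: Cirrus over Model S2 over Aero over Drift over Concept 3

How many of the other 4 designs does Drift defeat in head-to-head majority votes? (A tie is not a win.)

1

Drift against each rival (9 engineers):
Drift vs Model S2: Model S2, 8–1.
Drift vs Cirrus: Drift is ranked higher on 0 ballots, Cirrus on 9. Cirrus wins 9–0.
Drift vs Concept 3: Concept 3 wins 6–3.
Drift vs Aero: Drift wins 5–4.
Drift beats Aero; loses to Model S2, Cirrus, Concept 3 — 1 pairwise win.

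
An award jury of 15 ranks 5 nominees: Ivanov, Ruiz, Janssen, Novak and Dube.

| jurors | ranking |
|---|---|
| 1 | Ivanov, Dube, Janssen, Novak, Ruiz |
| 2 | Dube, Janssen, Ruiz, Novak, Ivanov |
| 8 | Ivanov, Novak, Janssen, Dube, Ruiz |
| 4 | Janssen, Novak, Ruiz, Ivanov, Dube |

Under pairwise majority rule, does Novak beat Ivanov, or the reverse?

Ballots ranking Novak above Ivanov: 2 + 4 = 6.
Ballots ranking Ivanov above Novak: 15 − 6 = 9.
Ivanov wins the head-to-head 9–6.

Ivanov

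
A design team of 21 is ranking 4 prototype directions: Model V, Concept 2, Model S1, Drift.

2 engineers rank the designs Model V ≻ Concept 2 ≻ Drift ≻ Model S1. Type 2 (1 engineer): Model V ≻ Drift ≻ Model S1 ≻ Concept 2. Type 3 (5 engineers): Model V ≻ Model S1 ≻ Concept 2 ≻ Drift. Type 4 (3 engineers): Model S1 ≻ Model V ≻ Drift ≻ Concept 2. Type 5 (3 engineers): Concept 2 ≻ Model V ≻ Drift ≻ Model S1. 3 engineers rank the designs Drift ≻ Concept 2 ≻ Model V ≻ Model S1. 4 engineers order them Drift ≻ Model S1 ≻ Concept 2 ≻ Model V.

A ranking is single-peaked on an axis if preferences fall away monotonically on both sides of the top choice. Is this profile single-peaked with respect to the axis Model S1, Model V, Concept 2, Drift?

Axis positions: Model S1=1, Model V=2, Concept 2=3, Drift=4.
Type 1 (peak Model V at position 2): ranking walks positions 2-3-4-1, expanding outward from the peak — single-peaked.
Type 2: ranking walks positions 2-4-1-3; Drift is ranked above Concept 2 even though Concept 2 lies between Drift and the peak Model V on the axis — preferences dip and rise again. Not single-peaked.
Type 3 (peak Model V at position 2): ranking walks positions 2-1-3-4, expanding outward from the peak — single-peaked.
Type 4: ranking walks positions 1-2-4-3; Drift is ranked above Concept 2 even though Concept 2 lies between Drift and the peak Model S1 on the axis — preferences dip and rise again. Not single-peaked.
Type 5 (peak Concept 2 at position 3): ranking walks positions 3-2-4-1, expanding outward from the peak — single-peaked.
Type 6 (peak Drift at position 4): ranking walks positions 4-3-2-1, expanding outward from the peak — single-peaked.
Type 7: ranking walks positions 4-1-3-2; Model S1 is ranked above Concept 2 even though Concept 2 lies between Model S1 and the peak Drift on the axis — preferences dip and rise again. Not single-peaked.
Type 2 violates single-peakedness, so the profile is not single-peaked on this axis.

no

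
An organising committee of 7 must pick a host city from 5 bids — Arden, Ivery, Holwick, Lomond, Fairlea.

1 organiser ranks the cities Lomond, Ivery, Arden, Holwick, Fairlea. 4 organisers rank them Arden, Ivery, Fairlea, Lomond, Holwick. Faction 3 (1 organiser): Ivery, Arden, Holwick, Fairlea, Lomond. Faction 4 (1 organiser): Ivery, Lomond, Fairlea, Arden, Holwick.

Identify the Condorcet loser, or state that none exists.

Holwick

Head-to-head results (7 organisers):
Arden vs Ivery: 4 to 3, Arden.
Arden vs Holwick: Arden is ranked higher on 1+4+1+1 = 7 ballots, Holwick on 0. Arden wins 7–0.
Arden–Lomond: Arden 5–2.
Arden–Fairlea: Arden 6–1.
Ivery vs Holwick: Ivery wins 7–0.
Ivery vs Lomond: Ivery preferred on 4+1+1 = 6 ballots; Ivery wins 6–1.
Ivery–Fairlea: Ivery 7–0.
Holwick vs Lomond: Holwick is ranked higher on 1 ballot, Lomond on 6. Lomond wins 6–1.
Holwick vs Fairlea: Fairlea wins 5–2.
Lomond–Fairlea: Fairlea 5–2.
Only Holwick has no wins; Holwick is the Condorcet loser.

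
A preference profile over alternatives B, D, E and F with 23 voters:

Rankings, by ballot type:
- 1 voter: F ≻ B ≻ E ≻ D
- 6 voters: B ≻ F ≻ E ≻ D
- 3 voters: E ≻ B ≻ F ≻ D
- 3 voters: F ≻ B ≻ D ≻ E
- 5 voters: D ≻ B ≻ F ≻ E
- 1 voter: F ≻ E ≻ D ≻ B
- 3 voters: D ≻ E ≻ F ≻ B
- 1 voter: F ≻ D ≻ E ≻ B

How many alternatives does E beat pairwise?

E against each rival (23 voters):
E vs B: 3+1+3+1 = 8 for E, 15 for B — B by 15–8.
E vs D: D wins 12–11.
E vs F: 6 to 17, F.
E beats no one; loses to B, D, F — 0 pairwise wins.

0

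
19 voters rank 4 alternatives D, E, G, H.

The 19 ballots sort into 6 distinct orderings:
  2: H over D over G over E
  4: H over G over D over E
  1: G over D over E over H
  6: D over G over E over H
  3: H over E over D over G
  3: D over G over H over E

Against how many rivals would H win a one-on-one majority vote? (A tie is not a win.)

H against each rival (19 voters):
H vs D: 2+4+3 = 9 for H, 10 for D — D by 10–9.
H vs E: H is ranked higher on 2+4+3+3 = 12 ballots, E on 7. H wins 12–7.
H vs G: H preferred on 2+4+3 = 9 ballots; G wins 10–9.
H beats E; loses to D, G — 1 pairwise win.

1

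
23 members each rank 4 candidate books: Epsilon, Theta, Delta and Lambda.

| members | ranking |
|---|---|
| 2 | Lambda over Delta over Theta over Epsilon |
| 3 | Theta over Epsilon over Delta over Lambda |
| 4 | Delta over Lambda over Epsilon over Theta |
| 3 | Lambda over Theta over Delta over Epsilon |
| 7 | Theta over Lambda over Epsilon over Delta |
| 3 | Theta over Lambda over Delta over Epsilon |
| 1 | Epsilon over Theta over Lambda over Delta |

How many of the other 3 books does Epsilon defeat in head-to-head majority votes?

0

Epsilon against each rival (23 members):
Epsilon vs Theta: Epsilon is ranked higher on 4+1 = 5 ballots, Theta on 18. Theta wins 18–5.
Epsilon vs Delta: 11 to 12, Delta.
Epsilon vs Lambda: 3+1 = 4 for Epsilon, 19 for Lambda — Lambda by 19–4.
Epsilon beats no one; loses to Theta, Delta, Lambda — 0 pairwise wins.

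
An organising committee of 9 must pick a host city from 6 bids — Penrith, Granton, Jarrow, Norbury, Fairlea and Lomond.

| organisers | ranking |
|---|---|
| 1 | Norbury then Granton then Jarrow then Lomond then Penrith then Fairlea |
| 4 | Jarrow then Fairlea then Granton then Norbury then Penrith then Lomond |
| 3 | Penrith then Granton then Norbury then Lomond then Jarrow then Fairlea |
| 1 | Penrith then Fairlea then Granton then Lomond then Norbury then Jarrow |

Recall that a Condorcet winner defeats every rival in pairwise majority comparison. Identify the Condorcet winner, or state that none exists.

none

Check each pair by majority over 9 ballots:
Penrith vs Granton: Granton, 5–4.
Penrith vs Jarrow: Jarrow, 5–4.
Penrith vs Norbury: Norbury, 5–4.
Penrith–Fairlea: Penrith 5–4.
Penrith–Lomond: Penrith 8–1.
Granton vs Jarrow: Granton, 5–4.
Granton vs Norbury: Granton, 8–1.
Granton–Fairlea: Fairlea 5–4.
Granton–Lomond: Granton 9–0.
Jarrow vs Norbury: Norbury, 5–4.
Jarrow vs Fairlea: Jarrow, 8–1.
Jarrow vs Lomond: Jarrow wins 5–4.
Norbury vs Fairlea: Fairlea, 5–4.
Norbury vs Lomond: Norbury wins 8–1.
Fairlea vs Lomond: Fairlea wins 5–4.
Every city loses at least once (Penrith loses to Granton; Granton loses to Fairlea; Jarrow loses to Granton; Norbury loses to Granton; Fairlea loses to Penrith; Lomond loses to Penrith). The majority relation contains the cycle Penrith beats Fairlea beats Granton beats Penrith, so there is no Condorcet winner.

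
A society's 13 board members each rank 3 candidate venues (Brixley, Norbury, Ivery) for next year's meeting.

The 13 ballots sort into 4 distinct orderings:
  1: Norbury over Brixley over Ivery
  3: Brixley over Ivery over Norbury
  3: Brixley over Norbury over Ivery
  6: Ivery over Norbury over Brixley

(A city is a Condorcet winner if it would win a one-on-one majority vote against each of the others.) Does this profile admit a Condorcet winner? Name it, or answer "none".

none

Pairwise majorities:
Brixley vs Norbury: Norbury, 7–6.
Brixley vs Ivery: 1+3+3 = 7 for Brixley, 6 for Ivery — Brixley by 7–6.
Norbury vs Ivery: Ivery wins 9–4.
No city is unbeaten: Brixley loses to Norbury; Norbury loses to Ivery; Ivery loses to Brixley. In particular Brixley > Ivery > Norbury > Brixley is a majority cycle — no Condorcet winner exists.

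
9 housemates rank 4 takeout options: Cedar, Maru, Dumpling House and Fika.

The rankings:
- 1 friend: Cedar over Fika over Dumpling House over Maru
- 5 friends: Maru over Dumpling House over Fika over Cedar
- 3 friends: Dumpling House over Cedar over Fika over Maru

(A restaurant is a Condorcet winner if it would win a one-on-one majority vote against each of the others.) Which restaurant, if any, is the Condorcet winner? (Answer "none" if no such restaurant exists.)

Head-to-head results (9 friends):
Cedar vs Maru: Maru, 5–4.
Cedar vs Dumpling House: Dumpling House wins 8–1.
Cedar vs Fika: Fika, 5–4.
Maru–Dumpling House: Maru 5–4.
Maru vs Fika: Maru wins 5–4.
Dumpling House vs Fika: Dumpling House, 8–1.
Maru defeats every rival head-to-head and is the Condorcet winner.

Maru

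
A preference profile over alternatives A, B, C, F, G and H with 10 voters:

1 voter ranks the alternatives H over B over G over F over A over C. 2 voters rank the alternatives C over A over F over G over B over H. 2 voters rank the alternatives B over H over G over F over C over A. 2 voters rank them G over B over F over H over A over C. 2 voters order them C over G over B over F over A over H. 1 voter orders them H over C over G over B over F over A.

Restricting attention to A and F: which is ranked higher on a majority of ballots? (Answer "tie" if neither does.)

Ballots ranking A above F: 2.
Ballots ranking F above A: 10 − 2 = 8.
F wins the head-to-head 8–2.

F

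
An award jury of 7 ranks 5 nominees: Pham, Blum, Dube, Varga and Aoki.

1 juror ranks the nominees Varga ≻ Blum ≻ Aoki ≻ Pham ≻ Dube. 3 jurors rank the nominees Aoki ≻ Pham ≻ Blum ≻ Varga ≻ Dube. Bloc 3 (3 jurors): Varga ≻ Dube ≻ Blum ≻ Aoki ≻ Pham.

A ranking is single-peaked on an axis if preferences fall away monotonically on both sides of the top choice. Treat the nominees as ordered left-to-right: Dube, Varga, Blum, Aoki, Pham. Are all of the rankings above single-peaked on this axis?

Axis positions: Dube=1, Varga=2, Blum=3, Aoki=4, Pham=5.
Bloc 1 (peak Varga at position 2): ranking walks positions 2-3-4-5-1, expanding outward from the peak — single-peaked.
Bloc 2 (peak Aoki at position 4): ranking walks positions 4-5-3-2-1, expanding outward from the peak — single-peaked.
Bloc 3 (peak Varga at position 2): ranking walks positions 2-1-3-4-5, expanding outward from the peak — single-peaked.
Every ranking is single-peaked on this axis.

yes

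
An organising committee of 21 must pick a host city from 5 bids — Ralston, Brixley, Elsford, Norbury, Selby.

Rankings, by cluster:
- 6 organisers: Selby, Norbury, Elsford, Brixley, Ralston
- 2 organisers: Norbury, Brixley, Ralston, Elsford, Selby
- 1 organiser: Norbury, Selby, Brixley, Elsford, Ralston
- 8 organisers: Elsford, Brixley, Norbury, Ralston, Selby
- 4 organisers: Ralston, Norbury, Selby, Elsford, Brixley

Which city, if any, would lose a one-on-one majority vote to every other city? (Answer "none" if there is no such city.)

Head-to-head results (21 organisers):
Ralston vs Brixley: Brixley, 17–4.
Ralston vs Elsford: 2+4 = 6 for Ralston, 15 for Elsford — Elsford by 15–6.
Ralston vs Norbury: Norbury wins 17–4.
Ralston vs Selby: 14 to 7, Ralston.
Brixley vs Elsford: Elsford wins 18–3.
Brixley vs Norbury: Brixley is ranked higher on 8 ballots, Norbury on 13. Norbury wins 13–8.
Brixley vs Selby: Brixley is ranked higher on 2+8 = 10 ballots, Selby on 11. Selby wins 11–10.
Elsford–Norbury: Norbury 13–8.
Elsford vs Selby: 2+8 = 10 for Elsford, 11 for Selby — Selby by 11–10.
Norbury vs Selby: Norbury is ranked higher on 2+1+8+4 = 15 ballots, Selby on 6. Norbury wins 15–6.
Each city has at least one pairwise win (Ralston beats Selby; Brixley beats Ralston; Elsford beats Ralston; Norbury beats Ralston; Selby beats Brixley) — no Condorcet loser.

none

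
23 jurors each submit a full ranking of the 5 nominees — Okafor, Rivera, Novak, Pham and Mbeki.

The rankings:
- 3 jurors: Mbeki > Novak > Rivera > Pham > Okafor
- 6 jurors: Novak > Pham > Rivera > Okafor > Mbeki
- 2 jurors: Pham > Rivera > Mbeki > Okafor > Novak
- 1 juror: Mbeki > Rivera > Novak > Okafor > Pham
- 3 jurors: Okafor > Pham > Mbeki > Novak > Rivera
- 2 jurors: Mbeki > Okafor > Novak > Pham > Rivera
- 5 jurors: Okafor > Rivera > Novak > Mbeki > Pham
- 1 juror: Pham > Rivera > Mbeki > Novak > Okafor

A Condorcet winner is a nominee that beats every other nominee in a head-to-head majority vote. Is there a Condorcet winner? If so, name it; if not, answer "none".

Check each pair by majority over 23 ballots:
Okafor–Rivera: Rivera 13–10.
Okafor vs Novak: Okafor, 12–11.
Okafor vs Pham: Pham, 12–11.
Okafor vs Mbeki: Okafor, 14–9.
Rivera–Novak: Novak 14–9.
Rivera vs Pham: Pham wins 14–9.
Rivera–Mbeki: Rivera 14–9.
Novak vs Pham: Novak wins 17–6.
Novak vs Mbeki: Mbeki wins 12–11.
Pham vs Mbeki: Pham wins 12–11.
Each nominee drops at least one matchup (Okafor loses to Rivera; Rivera loses to Novak; Novak loses to Okafor; Pham loses to Novak; Mbeki loses to Okafor); the cycle Okafor beats Novak beats Rivera beats Okafor rules out a Condorcet winner.

none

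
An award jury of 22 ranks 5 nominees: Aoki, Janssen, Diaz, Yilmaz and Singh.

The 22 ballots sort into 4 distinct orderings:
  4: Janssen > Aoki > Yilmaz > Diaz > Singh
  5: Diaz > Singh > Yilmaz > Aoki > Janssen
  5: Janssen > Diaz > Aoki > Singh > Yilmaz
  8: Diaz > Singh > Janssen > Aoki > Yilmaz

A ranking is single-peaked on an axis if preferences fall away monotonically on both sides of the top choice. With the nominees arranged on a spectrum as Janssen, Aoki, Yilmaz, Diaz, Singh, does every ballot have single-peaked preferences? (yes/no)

no

Axis positions: Janssen=1, Aoki=2, Yilmaz=3, Diaz=4, Singh=5.
Cluster 1 (peak Janssen at position 1): ranking walks positions 1-2-3-4-5, expanding outward from the peak — single-peaked.
Cluster 2 (peak Diaz at position 4): ranking walks positions 4-5-3-2-1, expanding outward from the peak — single-peaked.
Cluster 3: ranking walks positions 1-4-2-5-3; Diaz is ranked above Aoki even though Aoki lies between Diaz and the peak Janssen on the axis — preferences dip and rise again. Not single-peaked.
Cluster 4: ranking walks positions 4-5-1-2-3; Janssen is ranked above Yilmaz even though Yilmaz lies between Janssen and the peak Diaz on the axis — preferences dip and rise again. Not single-peaked.
Cluster 3 violates single-peakedness, so the profile is not single-peaked on this axis.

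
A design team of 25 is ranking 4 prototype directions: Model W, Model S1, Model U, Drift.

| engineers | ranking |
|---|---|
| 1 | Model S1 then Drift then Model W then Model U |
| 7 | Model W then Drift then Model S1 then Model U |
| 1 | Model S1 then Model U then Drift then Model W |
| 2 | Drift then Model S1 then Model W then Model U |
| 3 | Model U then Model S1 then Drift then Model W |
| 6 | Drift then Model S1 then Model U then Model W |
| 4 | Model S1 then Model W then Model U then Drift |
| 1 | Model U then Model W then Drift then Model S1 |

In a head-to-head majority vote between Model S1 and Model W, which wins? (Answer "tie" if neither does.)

Model S1

Ballots ranking Model S1 above Model W: 1 + 1 + 2 + 3 + 6 + 4 = 17.
Ballots ranking Model W above Model S1: 25 − 17 = 8.
Model S1 wins the head-to-head 17–8.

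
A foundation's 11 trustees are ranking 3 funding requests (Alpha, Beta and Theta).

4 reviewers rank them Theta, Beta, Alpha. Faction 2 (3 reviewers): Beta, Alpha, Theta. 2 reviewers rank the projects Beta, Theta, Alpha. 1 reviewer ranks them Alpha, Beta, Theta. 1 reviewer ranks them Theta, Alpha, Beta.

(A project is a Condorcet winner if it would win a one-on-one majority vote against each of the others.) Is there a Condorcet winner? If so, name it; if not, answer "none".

Beta

Head-to-head results (11 reviewers):
Alpha–Beta: Beta 9–2.
Alpha–Theta: Theta 7–4.
Beta vs Theta: Beta, 6–5.
Beta defeats every rival head-to-head and is the Condorcet winner.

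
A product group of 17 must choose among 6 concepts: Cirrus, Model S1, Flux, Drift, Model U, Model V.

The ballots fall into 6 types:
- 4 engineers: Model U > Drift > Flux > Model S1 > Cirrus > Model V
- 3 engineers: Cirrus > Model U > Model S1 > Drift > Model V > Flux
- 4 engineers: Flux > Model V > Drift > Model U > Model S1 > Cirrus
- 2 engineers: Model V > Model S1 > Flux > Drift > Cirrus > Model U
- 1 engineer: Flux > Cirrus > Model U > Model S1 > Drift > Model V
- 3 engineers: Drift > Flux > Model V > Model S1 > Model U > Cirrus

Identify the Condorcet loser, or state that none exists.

Head-to-head results (17 engineers):
Cirrus vs Model S1: 3+1 = 4 for Cirrus, 13 for Model S1 — Model S1 by 13–4.
Cirrus vs Flux: Cirrus preferred on 3 ballots; Flux wins 14–3.
Cirrus vs Drift: Cirrus is ranked higher on 3+1 = 4 ballots, Drift on 13. Drift wins 13–4.
Cirrus vs Model U: Model U wins 11–6.
Cirrus vs Model V: Cirrus preferred on 4+3+1 = 8 ballots; Model V wins 9–8.
Model S1–Flux: Flux 12–5.
Model S1 vs Drift: 6 to 11, Drift.
Model S1 vs Model U: 2+3 = 5 for Model S1, 12 for Model U — Model U by 12–5.
Model S1 vs Model V: Model S1 is ranked higher on 4+3+1 = 8 ballots, Model V on 9. Model V wins 9–8.
Flux vs Drift: Flux is ranked higher on 4+2+1 = 7 ballots, Drift on 10. Drift wins 10–7.
Flux vs Model U: Flux wins 10–7.
Flux–Model V: Flux 12–5.
Drift–Model U: Drift 9–8.
Drift vs Model V: Drift preferred on 4+3+1+3 = 11 ballots; Drift wins 11–6.
Model U vs Model V: 4+3+1 = 8 for Model U, 9 for Model V — Model V by 9–8.
Only Cirrus has no wins; Cirrus is the Condorcet loser.

Cirrus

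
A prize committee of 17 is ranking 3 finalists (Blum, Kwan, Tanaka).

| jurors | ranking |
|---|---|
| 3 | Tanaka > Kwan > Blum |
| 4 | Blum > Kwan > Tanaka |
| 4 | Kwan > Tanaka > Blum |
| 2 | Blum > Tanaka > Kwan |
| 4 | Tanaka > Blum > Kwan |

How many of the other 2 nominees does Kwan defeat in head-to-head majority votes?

0

Kwan against each rival (17 jurors):
Kwan vs Blum: Blum, 10–7.
Kwan vs Tanaka: Tanaka, 9–8.
Kwan beats no one; loses to Blum, Tanaka — 0 pairwise wins.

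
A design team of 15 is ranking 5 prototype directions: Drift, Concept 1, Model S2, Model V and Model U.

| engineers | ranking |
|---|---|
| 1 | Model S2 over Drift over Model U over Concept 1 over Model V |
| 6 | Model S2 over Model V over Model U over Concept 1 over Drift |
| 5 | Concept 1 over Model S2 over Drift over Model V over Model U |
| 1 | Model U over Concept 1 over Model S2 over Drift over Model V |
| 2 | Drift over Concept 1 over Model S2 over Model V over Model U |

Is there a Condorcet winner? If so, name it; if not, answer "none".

Pairwise majorities:
Drift vs Concept 1: Concept 1, 12–3.
Drift vs Model S2: Model S2, 13–2.
Drift vs Model V: 1+5+1+2 = 9 for Drift, 6 for Model V — Drift by 9–6.
Drift vs Model U: Drift, 8–7.
Concept 1 vs Model S2: 5+1+2 = 8 for Concept 1, 7 for Model S2 — Concept 1 by 8–7.
Concept 1 vs Model V: Concept 1 preferred on 1+5+1+2 = 9 ballots; Concept 1 wins 9–6.
Concept 1–Model U: Model U 8–7.
Model S2 vs Model V: Model S2, 15–0.
Model S2 vs Model U: Model S2 wins 14–1.
Model V vs Model U: 13 to 2, Model V.
Each design drops at least one matchup (Drift loses to Concept 1; Concept 1 loses to Model U; Model S2 loses to Concept 1; Model V loses to Drift; Model U loses to Drift); the cycle Drift beats Model U beats Concept 1 beats Drift rules out a Condorcet winner.

none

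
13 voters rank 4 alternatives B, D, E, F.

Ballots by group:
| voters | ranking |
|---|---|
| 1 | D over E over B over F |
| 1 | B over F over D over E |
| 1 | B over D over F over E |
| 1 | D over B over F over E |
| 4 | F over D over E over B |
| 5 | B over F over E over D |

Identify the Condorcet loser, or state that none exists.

Head-to-head results (13 voters):
B vs D: B is ranked higher on 1+1+5 = 7 ballots, D on 6. B wins 7–6.
B vs E: B preferred on 1+1+1+5 = 8 ballots; B wins 8–5.
B vs F: B is ranked higher on 1+1+1+1+5 = 9 ballots, F on 4. B wins 9–4.
D vs E: D wins 8–5.
D–F: F 10–3.
E vs F: F wins 12–1.
E loses to every other alternative — it is the Condorcet loser.

E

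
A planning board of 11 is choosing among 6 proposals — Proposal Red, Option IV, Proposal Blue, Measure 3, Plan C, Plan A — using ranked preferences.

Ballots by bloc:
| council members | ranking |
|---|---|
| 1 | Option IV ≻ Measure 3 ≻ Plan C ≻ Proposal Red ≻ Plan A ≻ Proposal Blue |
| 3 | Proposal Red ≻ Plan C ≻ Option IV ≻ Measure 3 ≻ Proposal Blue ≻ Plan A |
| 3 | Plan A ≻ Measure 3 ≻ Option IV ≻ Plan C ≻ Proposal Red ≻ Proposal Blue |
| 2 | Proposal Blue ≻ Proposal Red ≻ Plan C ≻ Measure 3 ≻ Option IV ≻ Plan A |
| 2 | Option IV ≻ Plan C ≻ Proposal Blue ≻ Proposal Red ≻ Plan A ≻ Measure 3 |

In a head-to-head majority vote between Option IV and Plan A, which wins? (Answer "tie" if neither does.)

Ballots ranking Option IV above Plan A: 1 + 3 + 2 + 2 = 8.
Ballots ranking Plan A above Option IV: 11 − 8 = 3.
Option IV wins the head-to-head 8–3.

Option IV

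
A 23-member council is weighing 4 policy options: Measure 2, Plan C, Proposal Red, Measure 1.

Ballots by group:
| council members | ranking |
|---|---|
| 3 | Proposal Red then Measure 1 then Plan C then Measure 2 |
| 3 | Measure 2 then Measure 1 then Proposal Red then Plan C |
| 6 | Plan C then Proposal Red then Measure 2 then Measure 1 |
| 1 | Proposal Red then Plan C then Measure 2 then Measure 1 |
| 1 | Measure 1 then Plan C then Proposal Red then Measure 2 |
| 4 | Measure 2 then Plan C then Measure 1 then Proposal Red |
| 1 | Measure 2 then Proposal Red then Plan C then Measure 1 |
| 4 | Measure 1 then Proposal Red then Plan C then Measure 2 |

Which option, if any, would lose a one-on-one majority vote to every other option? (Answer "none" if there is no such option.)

Head-to-head results (23 council members):
Measure 2 vs Plan C: Plan C wins 15–8.
Measure 2 vs Proposal Red: Proposal Red, 15–8.
Measure 2 vs Measure 1: 15 to 8, Measure 2.
Plan C vs Proposal Red: Plan C preferred on 6+1+4 = 11 ballots; Proposal Red wins 12–11.
Plan C vs Measure 1: Plan C, 12–11.
Proposal Red vs Measure 1: Proposal Red is ranked higher on 3+6+1+1 = 11 ballots, Measure 1 on 12. Measure 1 wins 12–11.
Every option wins at least one matchup (Measure 2 beats Measure 1; Plan C beats Measure 2; Proposal Red beats Measure 2; Measure 1 beats Proposal Red), so there is no Condorcet loser.

none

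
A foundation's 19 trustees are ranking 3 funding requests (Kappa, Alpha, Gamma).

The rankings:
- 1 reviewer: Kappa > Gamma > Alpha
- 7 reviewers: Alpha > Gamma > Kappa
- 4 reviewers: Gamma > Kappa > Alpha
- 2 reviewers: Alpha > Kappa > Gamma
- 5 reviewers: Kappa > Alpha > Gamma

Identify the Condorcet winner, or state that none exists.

Pairwise majorities:
Kappa vs Alpha: 10 to 9, Kappa.
Kappa vs Gamma: Gamma, 11–8.
Alpha vs Gamma: 14 to 5, Alpha.
Every project loses at least once (Kappa loses to Gamma; Alpha loses to Kappa; Gamma loses to Alpha). The majority relation contains the cycle Kappa > Alpha > Gamma > Kappa, so there is no Condorcet winner.

none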